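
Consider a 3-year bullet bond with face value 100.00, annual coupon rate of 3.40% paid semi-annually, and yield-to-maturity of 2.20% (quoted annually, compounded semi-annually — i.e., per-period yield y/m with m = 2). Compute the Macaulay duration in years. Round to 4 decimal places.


Coupon per period c = face * coupon_rate / m = 1.700000
Periods per year m = 2; per-period yield y/m = 0.011000
Number of cashflows N = 6
Cashflows (t years, CF_t, discount factor 1/(1+y/m)^(m*t), PV):
  t = 0.5000: CF_t = 1.700000, DF = 0.989120, PV = 1.681503
  t = 1.0000: CF_t = 1.700000, DF = 0.978358, PV = 1.663208
  t = 1.5000: CF_t = 1.700000, DF = 0.967713, PV = 1.645112
  t = 2.0000: CF_t = 1.700000, DF = 0.957184, PV = 1.627213
  t = 2.5000: CF_t = 1.700000, DF = 0.946769, PV = 1.609508
  t = 3.0000: CF_t = 101.700000, DF = 0.936468, PV = 95.238823
Price P = sum_t PV_t = 103.465367
Macaulay numerator sum_t t * PV_t:
  t * PV_t at t = 0.5000: 0.840752
  t * PV_t at t = 1.0000: 1.663208
  t * PV_t at t = 1.5000: 2.467668
  t * PV_t at t = 2.0000: 3.254425
  t * PV_t at t = 2.5000: 4.023770
  t * PV_t at t = 3.0000: 285.716469
Macaulay duration D = (sum_t t * PV_t) / P = 297.966292 / 103.465367 = 2.879865

Answer: Macaulay duration = 2.8799 years


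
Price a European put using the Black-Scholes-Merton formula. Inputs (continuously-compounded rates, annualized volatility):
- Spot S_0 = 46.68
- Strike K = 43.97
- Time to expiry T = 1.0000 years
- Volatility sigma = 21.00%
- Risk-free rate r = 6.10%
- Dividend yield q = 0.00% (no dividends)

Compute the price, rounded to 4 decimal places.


d1 = (ln(S/K) + (r - q + 0.5*sigma^2) * T) / (sigma * sqrt(T)) = 0.68027726
d2 = d1 - sigma * sqrt(T) = 0.47027726
exp(-rT) = 0.94082324; exp(-qT) = 1.00000000
P = K * exp(-rT) * N(-d2) - S_0 * exp(-qT) * N(-d1)
N(-d1) = 0.24816446; N(-d2) = 0.31907847
P = 43.9700 * 0.94082324 * 0.31907847 - 46.6800 * 1.00000000 * 0.24816446 = 1.6153

Answer: Price = 1.6153


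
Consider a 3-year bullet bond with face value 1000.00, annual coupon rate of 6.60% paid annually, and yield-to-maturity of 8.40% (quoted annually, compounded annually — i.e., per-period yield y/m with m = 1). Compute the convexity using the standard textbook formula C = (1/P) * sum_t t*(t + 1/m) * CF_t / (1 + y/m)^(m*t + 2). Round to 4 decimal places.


Answer: Convexity = 9.3685

Derivation:
Coupon per period c = face * coupon_rate / m = 66.000000
Periods per year m = 1; per-period yield y/m = 0.084000
Number of cashflows N = 3
Cashflows (t years, CF_t, discount factor 1/(1+y/m)^(m*t), PV):
  t = 1.0000: CF_t = 66.000000, DF = 0.922509, PV = 60.885609
  t = 2.0000: CF_t = 66.000000, DF = 0.851023, PV = 56.167536
  t = 3.0000: CF_t = 1066.000000, DF = 0.785077, PV = 836.891888
Price P = sum_t PV_t = 953.945032
Convexity numerator sum_t t*(t + 1/m) * CF_t / (1+y/m)^(m*t + 2):
  t = 1.0000: term = 103.630140
  t = 2.0000: term = 286.799280
  t = 3.0000: term = 8546.573654
Convexity = (1/P) * sum = 8937.003075 / 953.945032 = 9.368468


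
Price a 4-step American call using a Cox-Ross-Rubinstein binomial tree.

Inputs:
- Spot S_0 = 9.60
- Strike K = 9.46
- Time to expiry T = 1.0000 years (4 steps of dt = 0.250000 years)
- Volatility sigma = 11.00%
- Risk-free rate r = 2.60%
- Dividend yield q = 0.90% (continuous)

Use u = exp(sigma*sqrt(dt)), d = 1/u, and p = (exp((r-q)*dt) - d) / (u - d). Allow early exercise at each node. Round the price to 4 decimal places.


dt = T/N = 0.250000
u = exp(sigma*sqrt(dt)) = 1.056541; d = 1/u = 0.946485
p = (exp((r-q)*dt) - d) / (u - d) = 0.524953
Discount per step: exp(-r*dt) = 0.993521
Stock lattice S(k, i) with i counting down-moves:
  k=0: S(0,0) = 9.6000
  k=1: S(1,0) = 10.1428; S(1,1) = 9.0863
  k=2: S(2,0) = 10.7163; S(2,1) = 9.6000; S(2,2) = 8.6000
  k=3: S(3,0) = 11.3222; S(3,1) = 10.1428; S(3,2) = 9.0863; S(3,3) = 8.1398
  k=4: S(4,0) = 11.9623; S(4,1) = 10.7163; S(4,2) = 9.6000; S(4,3) = 8.6000; S(4,4) = 7.7042
Terminal payoffs V(N, i) = max(S_T - K, 0):
  V(4,0) = 2.502337; V(4,1) = 1.256269; V(4,2) = 0.140000; V(4,3) = 0.000000; V(4,4) = 0.000000
Backward induction: V(k, i) = exp(-r*dt) * [p * V(k+1, i) + (1-p) * V(k+1, i+1)]; then take max(V_cont, immediate exercise) for American.
  V(3,0) = exp(-r*dt) * [p*2.502337 + (1-p)*1.256269] = 1.898018; exercise = 1.862174; V(3,0) = max -> 1.898018
  V(3,1) = exp(-r*dt) * [p*1.256269 + (1-p)*0.140000] = 0.721285; exercise = 0.682790; V(3,1) = max -> 0.721285
  V(3,2) = exp(-r*dt) * [p*0.140000 + (1-p)*0.000000] = 0.073017; exercise = 0.000000; V(3,2) = max -> 0.073017
  V(3,3) = exp(-r*dt) * [p*0.000000 + (1-p)*0.000000] = 0.000000; exercise = 0.000000; V(3,3) = max -> 0.000000
  V(2,0) = exp(-r*dt) * [p*1.898018 + (1-p)*0.721285] = 1.330339; exercise = 1.256269; V(2,0) = max -> 1.330339
  V(2,1) = exp(-r*dt) * [p*0.721285 + (1-p)*0.073017] = 0.410649; exercise = 0.140000; V(2,1) = max -> 0.410649
  V(2,2) = exp(-r*dt) * [p*0.073017 + (1-p)*0.000000] = 0.038082; exercise = 0.000000; V(2,2) = max -> 0.038082
  V(1,0) = exp(-r*dt) * [p*1.330339 + (1-p)*0.410649] = 0.887654; exercise = 0.682790; V(1,0) = max -> 0.887654
  V(1,1) = exp(-r*dt) * [p*0.410649 + (1-p)*0.038082] = 0.232148; exercise = 0.000000; V(1,1) = max -> 0.232148
  V(0,0) = exp(-r*dt) * [p*0.887654 + (1-p)*0.232148] = 0.572524; exercise = 0.140000; V(0,0) = max -> 0.572524

Answer: Price = V(0,0) = 0.5725


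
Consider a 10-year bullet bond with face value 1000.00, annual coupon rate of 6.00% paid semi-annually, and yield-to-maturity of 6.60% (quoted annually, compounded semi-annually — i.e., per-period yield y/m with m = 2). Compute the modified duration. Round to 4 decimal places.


Coupon per period c = face * coupon_rate / m = 30.000000
Periods per year m = 2; per-period yield y/m = 0.033000
Number of cashflows N = 20
Cashflows (t years, CF_t, discount factor 1/(1+y/m)^(m*t), PV):
  t = 0.5000: CF_t = 30.000000, DF = 0.968054, PV = 29.041626
  t = 1.0000: CF_t = 30.000000, DF = 0.937129, PV = 28.113869
  t = 1.5000: CF_t = 30.000000, DF = 0.907192, PV = 27.215749
  t = 2.0000: CF_t = 30.000000, DF = 0.878211, PV = 26.346320
  t = 2.5000: CF_t = 30.000000, DF = 0.850156, PV = 25.504666
  t = 3.0000: CF_t = 30.000000, DF = 0.822997, PV = 24.689900
  t = 3.5000: CF_t = 30.000000, DF = 0.796705, PV = 23.901161
  t = 4.0000: CF_t = 30.000000, DF = 0.771254, PV = 23.137620
  t = 4.5000: CF_t = 30.000000, DF = 0.746616, PV = 22.398470
  t = 5.0000: CF_t = 30.000000, DF = 0.722764, PV = 21.682934
  t = 5.5000: CF_t = 30.000000, DF = 0.699675, PV = 20.990255
  t = 6.0000: CF_t = 30.000000, DF = 0.677323, PV = 20.319705
  t = 6.5000: CF_t = 30.000000, DF = 0.655686, PV = 19.670576
  t = 7.0000: CF_t = 30.000000, DF = 0.634739, PV = 19.042184
  t = 7.5000: CF_t = 30.000000, DF = 0.614462, PV = 18.433866
  t = 8.0000: CF_t = 30.000000, DF = 0.594833, PV = 17.844982
  t = 8.5000: CF_t = 30.000000, DF = 0.575830, PV = 17.274910
  t = 9.0000: CF_t = 30.000000, DF = 0.557435, PV = 16.723049
  t = 9.5000: CF_t = 30.000000, DF = 0.539627, PV = 16.188818
  t = 10.0000: CF_t = 1030.000000, DF = 0.522388, PV = 538.060108
Price P = sum_t PV_t = 956.580769
First compute Macaulay numerator sum_t t * PV_t:
  t * PV_t at t = 0.5000: 14.520813
  t * PV_t at t = 1.0000: 28.113869
  t * PV_t at t = 1.5000: 40.823623
  t * PV_t at t = 2.0000: 52.692641
  t * PV_t at t = 2.5000: 63.761666
  t * PV_t at t = 3.0000: 74.069699
  t * PV_t at t = 3.5000: 83.654065
  t * PV_t at t = 4.0000: 92.550480
  t * PV_t at t = 4.5000: 100.793117
  t * PV_t at t = 5.0000: 108.414668
  t * PV_t at t = 5.5000: 115.446403
  t * PV_t at t = 6.0000: 121.918229
  t * PV_t at t = 6.5000: 127.858743
  t * PV_t at t = 7.0000: 133.295287
  t * PV_t at t = 7.5000: 138.253997
  t * PV_t at t = 8.0000: 142.759855
  t * PV_t at t = 8.5000: 146.836733
  t * PV_t at t = 9.0000: 150.507443
  t * PV_t at t = 9.5000: 153.793773
  t * PV_t at t = 10.0000: 5380.601078
Macaulay duration D = 7270.666182 / 956.580769 = 7.600682
Modified duration = D / (1 + y/m) = 7.600682 / (1 + 0.033000) = 7.357872

Answer: Modified duration = 7.3579


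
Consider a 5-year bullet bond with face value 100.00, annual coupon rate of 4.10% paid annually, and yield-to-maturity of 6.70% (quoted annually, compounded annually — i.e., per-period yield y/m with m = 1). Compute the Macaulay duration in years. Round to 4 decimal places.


Coupon per period c = face * coupon_rate / m = 4.100000
Periods per year m = 1; per-period yield y/m = 0.067000
Number of cashflows N = 5
Cashflows (t years, CF_t, discount factor 1/(1+y/m)^(m*t), PV):
  t = 1.0000: CF_t = 4.100000, DF = 0.937207, PV = 3.842549
  t = 2.0000: CF_t = 4.100000, DF = 0.878357, PV = 3.601264
  t = 3.0000: CF_t = 4.100000, DF = 0.823203, PV = 3.375131
  t = 4.0000: CF_t = 4.100000, DF = 0.771511, PV = 3.163197
  t = 5.0000: CF_t = 104.100000, DF = 0.723066, PV = 75.271164
Price P = sum_t PV_t = 89.253305
Macaulay numerator sum_t t * PV_t:
  t * PV_t at t = 1.0000: 3.842549
  t * PV_t at t = 2.0000: 7.202529
  t * PV_t at t = 3.0000: 10.125392
  t * PV_t at t = 4.0000: 12.652786
  t * PV_t at t = 5.0000: 376.355820
Macaulay duration D = (sum_t t * PV_t) / P = 410.179077 / 89.253305 = 4.595674

Answer: Macaulay duration = 4.5957 years


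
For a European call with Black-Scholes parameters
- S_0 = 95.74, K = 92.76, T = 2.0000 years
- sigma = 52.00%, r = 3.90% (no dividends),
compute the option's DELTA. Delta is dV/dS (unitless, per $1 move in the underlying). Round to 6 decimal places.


Answer: Delta = 0.697338

Derivation:
d1 = 0.5167599882; d2 = -0.2186310642
phi(d1) = 0.3490783177; exp(-qT) = 1.0000000000; exp(-rT) = 0.9249644265
N(d1) = 0.6973381429
Delta = exp(-qT) * N(d1) = 1.0000000000 * 0.6973381429 = 0.697338


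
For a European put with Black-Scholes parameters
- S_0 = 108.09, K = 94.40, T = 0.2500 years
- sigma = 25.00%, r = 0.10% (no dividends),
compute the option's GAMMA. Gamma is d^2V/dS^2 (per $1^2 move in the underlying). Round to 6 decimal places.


Answer: Gamma = 0.015279

Derivation:
d1 = 1.1478851222; d2 = 1.0228851222
phi(d1) = 0.2064372762; exp(-qT) = 1.0000000000; exp(-rT) = 0.9997500312
Gamma = exp(-qT) * phi(d1) / (S * sigma * sqrt(T)) = 1.0000000000 * 0.2064372762 / (108.0900 * 0.2500 * 0.5000000000) = 0.015279


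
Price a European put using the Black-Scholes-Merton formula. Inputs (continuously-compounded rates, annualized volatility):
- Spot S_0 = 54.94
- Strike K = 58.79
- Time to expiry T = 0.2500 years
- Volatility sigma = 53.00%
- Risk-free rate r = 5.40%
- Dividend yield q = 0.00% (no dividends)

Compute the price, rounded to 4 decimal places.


d1 = (ln(S/K) + (r - q + 0.5*sigma^2) * T) / (sigma * sqrt(T)) = -0.07214186
d2 = d1 - sigma * sqrt(T) = -0.33714186
exp(-rT) = 0.98659072; exp(-qT) = 1.00000000
P = K * exp(-rT) * N(-d2) - S_0 * exp(-qT) * N(-d1)
N(-d1) = 0.52875549; N(-d2) = 0.63199502
P = 58.7900 * 0.98659072 * 0.63199502 - 54.9400 * 1.00000000 * 0.52875549 = 7.6069

Answer: Price = 7.6069


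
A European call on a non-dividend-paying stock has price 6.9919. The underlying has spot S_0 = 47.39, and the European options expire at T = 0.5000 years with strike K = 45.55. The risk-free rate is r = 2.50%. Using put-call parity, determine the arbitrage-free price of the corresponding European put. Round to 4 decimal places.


Put-call parity: C - P = S_0 * exp(-qT) - K * exp(-rT).
S_0 * exp(-qT) = 47.3900 * 1.00000000 = 47.39000000
K * exp(-rT) = 45.5500 * 0.98757780 = 44.98416881
P = C - S*exp(-qT) + K*exp(-rT)
P = 6.9919 - 47.39000000 + 44.98416881 = 4.5861

Answer: Put price = 4.5861


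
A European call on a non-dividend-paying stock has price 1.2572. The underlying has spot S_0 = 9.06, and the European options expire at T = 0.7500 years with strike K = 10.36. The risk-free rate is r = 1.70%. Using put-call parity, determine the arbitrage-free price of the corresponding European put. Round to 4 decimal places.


Answer: Put price = 2.4259

Derivation:
Put-call parity: C - P = S_0 * exp(-qT) - K * exp(-rT).
S_0 * exp(-qT) = 9.0600 * 1.00000000 = 9.06000000
K * exp(-rT) = 10.3600 * 0.98733094 = 10.22874851
P = C - S*exp(-qT) + K*exp(-rT)
P = 1.2572 - 9.06000000 + 10.22874851 = 2.4259


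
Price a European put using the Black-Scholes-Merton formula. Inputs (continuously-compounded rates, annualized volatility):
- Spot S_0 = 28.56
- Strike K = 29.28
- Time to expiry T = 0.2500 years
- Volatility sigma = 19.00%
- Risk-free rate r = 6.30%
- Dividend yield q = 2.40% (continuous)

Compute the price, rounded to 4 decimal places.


Answer: Price = 1.3141

Derivation:
d1 = (ln(S/K) + (r - q + 0.5*sigma^2) * T) / (sigma * sqrt(T)) = -0.11194791
d2 = d1 - sigma * sqrt(T) = -0.20694791
exp(-rT) = 0.98437338; exp(-qT) = 0.99401796
P = K * exp(-rT) * N(-d2) - S_0 * exp(-qT) * N(-d1)
N(-d1) = 0.54456765; N(-d2) = 0.58197473
P = 29.2800 * 0.98437338 * 0.58197473 - 28.5600 * 0.99401796 * 0.54456765 = 1.3141


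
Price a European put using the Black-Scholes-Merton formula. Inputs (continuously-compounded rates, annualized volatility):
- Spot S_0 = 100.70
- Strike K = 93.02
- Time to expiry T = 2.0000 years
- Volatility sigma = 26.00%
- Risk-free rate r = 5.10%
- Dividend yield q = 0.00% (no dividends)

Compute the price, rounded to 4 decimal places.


Answer: Price = 6.7030

Derivation:
d1 = (ln(S/K) + (r - q + 0.5*sigma^2) * T) / (sigma * sqrt(T)) = 0.67700382
d2 = d1 - sigma * sqrt(T) = 0.30930829
exp(-rT) = 0.90302955; exp(-qT) = 1.00000000
P = K * exp(-rT) * N(-d2) - S_0 * exp(-qT) * N(-d1)
N(-d1) = 0.24920177; N(-d2) = 0.37854351
P = 93.0200 * 0.90302955 * 0.37854351 - 100.7000 * 1.00000000 * 0.24920177 = 6.7030


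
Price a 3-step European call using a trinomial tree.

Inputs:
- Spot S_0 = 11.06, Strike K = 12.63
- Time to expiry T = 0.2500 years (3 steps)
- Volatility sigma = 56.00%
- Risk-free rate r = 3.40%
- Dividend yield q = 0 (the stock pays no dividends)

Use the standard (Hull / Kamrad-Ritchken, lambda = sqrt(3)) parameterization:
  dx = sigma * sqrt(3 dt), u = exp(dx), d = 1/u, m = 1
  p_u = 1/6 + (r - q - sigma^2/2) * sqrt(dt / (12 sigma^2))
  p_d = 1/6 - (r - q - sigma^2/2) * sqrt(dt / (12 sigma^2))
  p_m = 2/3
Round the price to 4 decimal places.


Answer: Price = V(0,0) = 0.7535

Derivation:
dt = T/N = 0.083333; dx = sigma*sqrt(3*dt) = 0.280000
u = exp(dx) = 1.323130; d = 1/u = 0.755784
p_u = 0.148393, p_m = 0.666667, p_d = 0.184940
Discount per step: exp(-r*dt) = 0.997171
Stock lattice S(k, j) with j the centered position index:
  k=0: S(0,+0) = 11.0600
  k=1: S(1,-1) = 8.3590; S(1,+0) = 11.0600; S(1,+1) = 14.6338
  k=2: S(2,-2) = 6.3176; S(2,-1) = 8.3590; S(2,+0) = 11.0600; S(2,+1) = 14.6338; S(2,+2) = 19.3624
  k=3: S(3,-3) = 4.7747; S(3,-2) = 6.3176; S(3,-1) = 8.3590; S(3,+0) = 11.0600; S(3,+1) = 14.6338; S(3,+2) = 19.3624; S(3,+3) = 25.6190
Terminal payoffs V(N, j) = max(S_T - K, 0):
  V(3,-3) = 0.000000; V(3,-2) = 0.000000; V(3,-1) = 0.000000; V(3,+0) = 0.000000; V(3,+1) = 2.003816; V(3,+2) = 6.732438; V(3,+3) = 12.989019
Backward induction: V(k, j) = exp(-r*dt) * [p_u * V(k+1, j+1) + p_m * V(k+1, j) + p_d * V(k+1, j-1)]
  V(2,-2) = exp(-r*dt) * [p_u*0.000000 + p_m*0.000000 + p_d*0.000000] = 0.000000
  V(2,-1) = exp(-r*dt) * [p_u*0.000000 + p_m*0.000000 + p_d*0.000000] = 0.000000
  V(2,+0) = exp(-r*dt) * [p_u*2.003816 + p_m*0.000000 + p_d*0.000000] = 0.296511
  V(2,+1) = exp(-r*dt) * [p_u*6.732438 + p_m*2.003816 + p_d*0.000000] = 2.328317
  V(2,+2) = exp(-r*dt) * [p_u*12.989019 + p_m*6.732438 + p_d*2.003816] = 6.767155
  V(1,-1) = exp(-r*dt) * [p_u*0.296511 + p_m*0.000000 + p_d*0.000000] = 0.043876
  V(1,+0) = exp(-r*dt) * [p_u*2.328317 + p_m*0.296511 + p_d*0.000000] = 0.541642
  V(1,+1) = exp(-r*dt) * [p_u*6.767155 + p_m*2.328317 + p_d*0.296511] = 2.603857
  V(0,+0) = exp(-r*dt) * [p_u*2.603857 + p_m*0.541642 + p_d*0.043876] = 0.753465


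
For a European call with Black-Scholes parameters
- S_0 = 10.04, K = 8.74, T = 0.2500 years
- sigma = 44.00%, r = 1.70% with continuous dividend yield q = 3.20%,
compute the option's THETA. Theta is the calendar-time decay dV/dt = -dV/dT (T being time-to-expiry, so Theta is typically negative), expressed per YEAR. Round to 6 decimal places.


d1 = 0.7232587482; d2 = 0.5032587482
phi(d1) = 0.3071281654; exp(-qT) = 0.9920319148; exp(-rT) = 0.9957590185
Theta = -S*exp(-qT)*phi(d1)*sigma/(2*sqrt(T)) - r*K*exp(-rT)*N(d2) + q*S*exp(-qT)*N(d1)
N(d1) = 0.7652395342; N(d2) = 0.6926088173; sqrt(T) = 0.5000000000
Term 1 = -10.0400 * 0.9920319148 * 0.3071281654 * 0.4400 / (2 * 0.5000000000) = -1.3459585294
Term 2 = -0.0170 * 8.7400 * 0.9957590185 * 0.6926088173 = -0.1024713879
Term 3 = 0.0320 * 10.0400 * 0.9920319148 * 0.7652395342 = 0.2438971547
Theta = -1.3459585294 + (-0.1024713879) + (0.2438971547) = -1.204533

Answer: Theta = -1.204533


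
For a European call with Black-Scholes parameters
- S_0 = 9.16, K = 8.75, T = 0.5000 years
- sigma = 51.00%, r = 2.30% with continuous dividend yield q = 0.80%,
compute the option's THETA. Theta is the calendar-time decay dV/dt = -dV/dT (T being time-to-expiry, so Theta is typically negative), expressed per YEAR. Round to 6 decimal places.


d1 = 0.3280905539; d2 = -0.0325339045
phi(d1) = 0.3780381211; exp(-qT) = 0.9960079893; exp(-rT) = 0.9885658722
Theta = -S*exp(-qT)*phi(d1)*sigma/(2*sqrt(T)) - r*K*exp(-rT)*N(d2) + q*S*exp(-qT)*N(d1)
N(d1) = 0.6285784020; N(d2) = 0.4870231392; sqrt(T) = 0.7071067812
Term 1 = -9.1600 * 0.9960079893 * 0.3780381211 * 0.5100 / (2 * 0.7071067812) = -1.2437957542
Term 2 = -0.0230 * 8.7500 * 0.9885658722 * 0.4870231392 = -0.0968927089
Term 3 = 0.0080 * 9.1600 * 0.9960079893 * 0.6285784020 = 0.0458783444
Theta = -1.2437957542 + (-0.0968927089) + (0.0458783444) = -1.294810

Answer: Theta = -1.294810


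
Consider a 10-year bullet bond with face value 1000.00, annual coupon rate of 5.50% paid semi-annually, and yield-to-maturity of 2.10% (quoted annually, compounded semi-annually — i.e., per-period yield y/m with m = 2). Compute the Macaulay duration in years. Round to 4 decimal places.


Answer: Macaulay duration = 8.1375 years

Derivation:
Coupon per period c = face * coupon_rate / m = 27.500000
Periods per year m = 2; per-period yield y/m = 0.010500
Number of cashflows N = 20
Cashflows (t years, CF_t, discount factor 1/(1+y/m)^(m*t), PV):
  t = 0.5000: CF_t = 27.500000, DF = 0.989609, PV = 27.214250
  t = 1.0000: CF_t = 27.500000, DF = 0.979326, PV = 26.931470
  t = 1.5000: CF_t = 27.500000, DF = 0.969150, PV = 26.651628
  t = 2.0000: CF_t = 27.500000, DF = 0.959080, PV = 26.374694
  t = 2.5000: CF_t = 27.500000, DF = 0.949114, PV = 26.100637
  t = 3.0000: CF_t = 27.500000, DF = 0.939252, PV = 25.829428
  t = 3.5000: CF_t = 27.500000, DF = 0.929492, PV = 25.561037
  t = 4.0000: CF_t = 27.500000, DF = 0.919834, PV = 25.295435
  t = 4.5000: CF_t = 27.500000, DF = 0.910276, PV = 25.032593
  t = 5.0000: CF_t = 27.500000, DF = 0.900818, PV = 24.772482
  t = 5.5000: CF_t = 27.500000, DF = 0.891457, PV = 24.515073
  t = 6.0000: CF_t = 27.500000, DF = 0.882194, PV = 24.260340
  t = 6.5000: CF_t = 27.500000, DF = 0.873027, PV = 24.008253
  t = 7.0000: CF_t = 27.500000, DF = 0.863956, PV = 23.758786
  t = 7.5000: CF_t = 27.500000, DF = 0.854979, PV = 23.511911
  t = 8.0000: CF_t = 27.500000, DF = 0.846095, PV = 23.267601
  t = 8.5000: CF_t = 27.500000, DF = 0.837303, PV = 23.025830
  t = 9.0000: CF_t = 27.500000, DF = 0.828603, PV = 22.786571
  t = 9.5000: CF_t = 27.500000, DF = 0.819993, PV = 22.549798
  t = 10.0000: CF_t = 1027.500000, DF = 0.811472, PV = 833.787680
Price P = sum_t PV_t = 1305.235495
Macaulay numerator sum_t t * PV_t:
  t * PV_t at t = 0.5000: 13.607125
  t * PV_t at t = 1.0000: 26.931470
  t * PV_t at t = 1.5000: 39.977442
  t * PV_t at t = 2.0000: 52.749387
  t * PV_t at t = 2.5000: 65.251592
  t * PV_t at t = 3.0000: 77.488284
  t * PV_t at t = 3.5000: 89.463629
  t * PV_t at t = 4.0000: 101.181740
  t * PV_t at t = 4.5000: 112.646667
  t * PV_t at t = 5.0000: 123.862408
  t * PV_t at t = 5.5000: 134.832904
  t * PV_t at t = 6.0000: 145.562039
  t * PV_t at t = 6.5000: 156.053645
  t * PV_t at t = 7.0000: 166.311501
  t * PV_t at t = 7.5000: 176.339331
  t * PV_t at t = 8.0000: 186.140808
  t * PV_t at t = 8.5000: 195.719553
  t * PV_t at t = 9.0000: 205.079137
  t * PV_t at t = 9.5000: 214.223080
  t * PV_t at t = 10.0000: 8337.876796
Macaulay duration D = (sum_t t * PV_t) / P = 10621.298540 / 1305.235495 = 8.137458


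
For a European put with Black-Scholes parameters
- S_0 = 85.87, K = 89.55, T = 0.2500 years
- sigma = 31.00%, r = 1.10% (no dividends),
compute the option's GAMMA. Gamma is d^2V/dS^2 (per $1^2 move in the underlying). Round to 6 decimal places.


d1 = -0.1754845408; d2 = -0.3304845408
phi(d1) = 0.3928466506; exp(-qT) = 1.0000000000; exp(-rT) = 0.9972537778
Gamma = exp(-qT) * phi(d1) / (S * sigma * sqrt(T)) = 1.0000000000 * 0.3928466506 / (85.8700 * 0.3100 * 0.5000000000) = 0.029515

Answer: Gamma = 0.029515


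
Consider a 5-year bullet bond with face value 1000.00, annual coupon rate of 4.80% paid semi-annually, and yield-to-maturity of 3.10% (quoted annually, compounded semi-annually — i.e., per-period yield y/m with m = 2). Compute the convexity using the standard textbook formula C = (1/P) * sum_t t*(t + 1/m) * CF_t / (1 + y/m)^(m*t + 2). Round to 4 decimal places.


Coupon per period c = face * coupon_rate / m = 24.000000
Periods per year m = 2; per-period yield y/m = 0.015500
Number of cashflows N = 10
Cashflows (t years, CF_t, discount factor 1/(1+y/m)^(m*t), PV):
  t = 0.5000: CF_t = 24.000000, DF = 0.984737, PV = 23.633678
  t = 1.0000: CF_t = 24.000000, DF = 0.969706, PV = 23.272947
  t = 1.5000: CF_t = 24.000000, DF = 0.954905, PV = 22.917723
  t = 2.0000: CF_t = 24.000000, DF = 0.940330, PV = 22.567920
  t = 2.5000: CF_t = 24.000000, DF = 0.925977, PV = 22.223456
  t = 3.0000: CF_t = 24.000000, DF = 0.911844, PV = 21.884250
  t = 3.5000: CF_t = 24.000000, DF = 0.897926, PV = 21.550222
  t = 4.0000: CF_t = 24.000000, DF = 0.884220, PV = 21.221292
  t = 4.5000: CF_t = 24.000000, DF = 0.870724, PV = 20.897383
  t = 5.0000: CF_t = 1024.000000, DF = 0.857434, PV = 878.012460
Price P = sum_t PV_t = 1078.181331
Convexity numerator sum_t t*(t + 1/m) * CF_t / (1+y/m)^(m*t + 2):
  t = 0.5000: term = 11.458861
  t = 1.0000: term = 33.851880
  t = 1.5000: term = 66.670369
  t = 2.0000: term = 109.421252
  t = 2.5000: term = 161.626665
  t = 3.0000: term = 222.823565
  t = 3.5000: term = 292.563355
  t = 4.0000: term = 370.411507
  t = 4.5000: term = 455.947202
  t = 5.0000: term = 23413.886976
Convexity = (1/P) * sum = 25138.661631 / 1078.181331 = 23.315801

Answer: Convexity = 23.3158


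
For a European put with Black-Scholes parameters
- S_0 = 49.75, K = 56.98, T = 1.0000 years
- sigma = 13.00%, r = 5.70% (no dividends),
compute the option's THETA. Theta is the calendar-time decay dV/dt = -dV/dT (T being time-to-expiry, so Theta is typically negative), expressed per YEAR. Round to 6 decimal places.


Answer: Theta = 1.181978

Derivation:
d1 = -0.5403066574; d2 = -0.6703066574
phi(d1) = 0.3447608898; exp(-qT) = 1.0000000000; exp(-rT) = 0.9445940694
Theta = -S*exp(-qT)*phi(d1)*sigma/(2*sqrt(T)) + r*K*exp(-rT)*N(-d2) - q*S*exp(-qT)*N(-d1)
N(-d1) = 0.7055072160; N(-d2) = 0.7486688380; sqrt(T) = 1.0000000000
Term 1 = -49.7500 * 1.0000000000 * 0.3447608898 * 0.1300 / (2 * 1.0000000000) = -1.1148705274
Term 2 = 0.0570 * 56.9800 * 0.9445940694 * 0.7486688380 = 2.2968480864
Term 3 = 0 (no dividend yield, q = 0)
Theta = -1.1148705274 + (2.2968480864) + (0.0000000000) = 1.181978


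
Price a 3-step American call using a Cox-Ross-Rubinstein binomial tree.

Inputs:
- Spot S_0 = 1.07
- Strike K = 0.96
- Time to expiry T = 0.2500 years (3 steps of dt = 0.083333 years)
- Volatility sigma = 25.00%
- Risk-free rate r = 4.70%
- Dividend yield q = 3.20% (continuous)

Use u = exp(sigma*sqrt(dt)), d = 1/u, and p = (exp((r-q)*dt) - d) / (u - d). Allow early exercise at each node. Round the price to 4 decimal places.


dt = T/N = 0.083333
u = exp(sigma*sqrt(dt)) = 1.074837; d = 1/u = 0.930374
p = (exp((r-q)*dt) - d) / (u - d) = 0.490624
Discount per step: exp(-r*dt) = 0.996091
Stock lattice S(k, i) with i counting down-moves:
  k=0: S(0,0) = 1.0700
  k=1: S(1,0) = 1.1501; S(1,1) = 0.9955
  k=2: S(2,0) = 1.2361; S(2,1) = 1.0700; S(2,2) = 0.9262
  k=3: S(3,0) = 1.3287; S(3,1) = 1.1501; S(3,2) = 0.9955; S(3,3) = 0.8617
Terminal payoffs V(N, i) = max(S_T - K, 0):
  V(3,0) = 0.368652; V(3,1) = 0.190075; V(3,2) = 0.035500; V(3,3) = 0.000000
Backward induction: V(k, i) = exp(-r*dt) * [p * V(k+1, i) + (1-p) * V(k+1, i+1)]; then take max(V_cont, immediate exercise) for American.
  V(2,0) = exp(-r*dt) * [p*0.368652 + (1-p)*0.190075] = 0.276604; exercise = 0.276143; V(2,0) = max -> 0.276604
  V(2,1) = exp(-r*dt) * [p*0.190075 + (1-p)*0.035500] = 0.110903; exercise = 0.110000; V(2,1) = max -> 0.110903
  V(2,2) = exp(-r*dt) * [p*0.035500 + (1-p)*0.000000] = 0.017349; exercise = 0.000000; V(2,2) = max -> 0.017349
  V(1,0) = exp(-r*dt) * [p*0.276604 + (1-p)*0.110903] = 0.191449; exercise = 0.190075; V(1,0) = max -> 0.191449
  V(1,1) = exp(-r*dt) * [p*0.110903 + (1-p)*0.017349] = 0.063002; exercise = 0.035500; V(1,1) = max -> 0.063002
  V(0,0) = exp(-r*dt) * [p*0.191449 + (1-p)*0.063002] = 0.125528; exercise = 0.110000; V(0,0) = max -> 0.125528

Answer: Price = V(0,0) = 0.1255


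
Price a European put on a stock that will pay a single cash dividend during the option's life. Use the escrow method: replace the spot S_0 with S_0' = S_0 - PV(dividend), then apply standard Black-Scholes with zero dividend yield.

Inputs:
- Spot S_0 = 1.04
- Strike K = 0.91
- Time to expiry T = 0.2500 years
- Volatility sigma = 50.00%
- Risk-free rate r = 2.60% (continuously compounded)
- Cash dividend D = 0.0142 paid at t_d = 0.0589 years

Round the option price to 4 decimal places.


Answer: Price = 0.0470

Derivation:
PV(D) = D * exp(-r * t_d) = 0.0142 * 0.99846977 = 0.01417827
S_0' = S_0 - PV(D) = 1.0400 - 0.01417827 = 1.02582173
d1 = (ln(S_0'/K) + (r + sigma^2/2)*T) / (sigma*sqrt(T)) = 0.63021863
d2 = d1 - sigma*sqrt(T) = 0.38021863
exp(-rT) = 0.99352108
N(-d1) = 0.26427578; N(-d2) = 0.35189156
P = K * exp(-rT) * N(-d2) - S_0' * N(-d1) = 0.9100 * 0.99352108 * 0.35189156 - 1.02582173 * 0.26427578 = 0.0470


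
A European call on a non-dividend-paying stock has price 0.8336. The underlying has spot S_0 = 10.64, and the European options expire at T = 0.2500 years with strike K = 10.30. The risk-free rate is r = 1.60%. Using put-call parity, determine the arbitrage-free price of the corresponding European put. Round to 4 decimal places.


Put-call parity: C - P = S_0 * exp(-qT) - K * exp(-rT).
S_0 * exp(-qT) = 10.6400 * 1.00000000 = 10.64000000
K * exp(-rT) = 10.3000 * 0.99600799 = 10.25888229
P = C - S*exp(-qT) + K*exp(-rT)
P = 0.8336 - 10.64000000 + 10.25888229 = 0.4525

Answer: Put price = 0.4525


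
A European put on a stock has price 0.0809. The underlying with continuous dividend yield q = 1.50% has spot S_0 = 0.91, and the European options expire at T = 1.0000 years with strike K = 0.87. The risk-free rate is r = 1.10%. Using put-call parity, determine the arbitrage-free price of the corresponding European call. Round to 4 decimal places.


Answer: Call price = 0.1169

Derivation:
Put-call parity: C - P = S_0 * exp(-qT) - K * exp(-rT).
S_0 * exp(-qT) = 0.9100 * 0.98511194 = 0.89645187
K * exp(-rT) = 0.8700 * 0.98906028 = 0.86048244
C = P + S*exp(-qT) - K*exp(-rT)
C = 0.0809 + 0.89645187 - 0.86048244 = 0.1169


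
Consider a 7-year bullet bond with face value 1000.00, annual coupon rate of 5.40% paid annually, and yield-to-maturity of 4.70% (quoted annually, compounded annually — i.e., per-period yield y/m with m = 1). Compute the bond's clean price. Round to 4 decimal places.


Answer: Price = 1040.9487

Derivation:
Coupon per period c = face * coupon_rate / m = 54.000000
Periods per year m = 1; per-period yield y/m = 0.047000
Number of cashflows N = 7
Cashflows (t years, CF_t, discount factor 1/(1+y/m)^(m*t), PV):
  t = 1.0000: CF_t = 54.000000, DF = 0.955110, PV = 51.575931
  t = 2.0000: CF_t = 54.000000, DF = 0.912235, PV = 49.260679
  t = 3.0000: CF_t = 54.000000, DF = 0.871284, PV = 47.049359
  t = 4.0000: CF_t = 54.000000, DF = 0.832172, PV = 44.937306
  t = 5.0000: CF_t = 54.000000, DF = 0.794816, PV = 42.920063
  t = 6.0000: CF_t = 54.000000, DF = 0.759137, PV = 40.993374
  t = 7.0000: CF_t = 1054.000000, DF = 0.725059, PV = 764.211976
Price P = sum_t PV_t = 1040.948689


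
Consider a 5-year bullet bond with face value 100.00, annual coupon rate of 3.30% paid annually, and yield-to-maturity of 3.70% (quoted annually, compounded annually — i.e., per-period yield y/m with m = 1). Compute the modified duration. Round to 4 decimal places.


Coupon per period c = face * coupon_rate / m = 3.300000
Periods per year m = 1; per-period yield y/m = 0.037000
Number of cashflows N = 5
Cashflows (t years, CF_t, discount factor 1/(1+y/m)^(m*t), PV):
  t = 1.0000: CF_t = 3.300000, DF = 0.964320, PV = 3.182257
  t = 2.0000: CF_t = 3.300000, DF = 0.929913, PV = 3.068714
  t = 3.0000: CF_t = 3.300000, DF = 0.896734, PV = 2.959223
  t = 4.0000: CF_t = 3.300000, DF = 0.864739, PV = 2.853638
  t = 5.0000: CF_t = 103.300000, DF = 0.833885, PV = 86.140332
Price P = sum_t PV_t = 98.204163
First compute Macaulay numerator sum_t t * PV_t:
  t * PV_t at t = 1.0000: 3.182257
  t * PV_t at t = 2.0000: 6.137428
  t * PV_t at t = 3.0000: 8.877669
  t * PV_t at t = 4.0000: 11.414553
  t * PV_t at t = 5.0000: 430.701658
Macaulay duration D = 460.313564 / 98.204163 = 4.687312
Modified duration = D / (1 + y/m) = 4.687312 / (1 + 0.037000) = 4.520070

Answer: Modified duration = 4.5201


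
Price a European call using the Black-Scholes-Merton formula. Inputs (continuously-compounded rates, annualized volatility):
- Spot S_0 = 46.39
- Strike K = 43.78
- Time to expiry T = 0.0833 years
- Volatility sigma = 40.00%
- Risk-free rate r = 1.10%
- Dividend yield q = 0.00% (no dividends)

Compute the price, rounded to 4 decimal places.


d1 = (ln(S/K) + (r - q + 0.5*sigma^2) * T) / (sigma * sqrt(T)) = 0.56724861
d2 = d1 - sigma * sqrt(T) = 0.45180166
exp(-rT) = 0.99908412; exp(-qT) = 1.00000000
C = S_0 * exp(-qT) * N(d1) - K * exp(-rT) * N(d2)
N(d1) = 0.71472736; N(d2) = 0.67429406
C = 46.3900 * 1.00000000 * 0.71472736 - 43.7800 * 0.99908412 * 0.67429406 = 3.6626

Answer: Price = 3.6626


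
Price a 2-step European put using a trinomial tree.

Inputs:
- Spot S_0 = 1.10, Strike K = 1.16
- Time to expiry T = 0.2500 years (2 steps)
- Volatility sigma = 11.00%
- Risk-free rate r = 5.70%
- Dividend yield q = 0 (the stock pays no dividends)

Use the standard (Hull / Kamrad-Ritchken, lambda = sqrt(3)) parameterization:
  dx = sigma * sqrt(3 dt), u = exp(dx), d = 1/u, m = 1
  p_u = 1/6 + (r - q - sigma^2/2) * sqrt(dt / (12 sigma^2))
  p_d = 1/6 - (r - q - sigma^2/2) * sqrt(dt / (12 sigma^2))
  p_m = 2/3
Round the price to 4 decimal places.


dt = T/N = 0.125000; dx = sigma*sqrt(3*dt) = 0.067361
u = exp(dx) = 1.069682; d = 1/u = 0.934858
p_u = 0.213940, p_m = 0.666667, p_d = 0.119393
Discount per step: exp(-r*dt) = 0.992900
Stock lattice S(k, j) with j the centered position index:
  k=0: S(0,+0) = 1.1000
  k=1: S(1,-1) = 1.0283; S(1,+0) = 1.1000; S(1,+1) = 1.1766
  k=2: S(2,-2) = 0.9614; S(2,-1) = 1.0283; S(2,+0) = 1.1000; S(2,+1) = 1.1766; S(2,+2) = 1.2586
Terminal payoffs V(N, j) = max(K - S_T, 0):
  V(2,-2) = 0.198645; V(2,-1) = 0.131657; V(2,+0) = 0.060000; V(2,+1) = 0.000000; V(2,+2) = 0.000000
Backward induction: V(k, j) = exp(-r*dt) * [p_u * V(k+1, j+1) + p_m * V(k+1, j) + p_d * V(k+1, j-1)]
  V(1,-1) = exp(-r*dt) * [p_u*0.060000 + p_m*0.131657 + p_d*0.198645] = 0.123442
  V(1,+0) = exp(-r*dt) * [p_u*0.000000 + p_m*0.060000 + p_d*0.131657] = 0.055323
  V(1,+1) = exp(-r*dt) * [p_u*0.000000 + p_m*0.000000 + p_d*0.060000] = 0.007113
  V(0,+0) = exp(-r*dt) * [p_u*0.007113 + p_m*0.055323 + p_d*0.123442] = 0.052765

Answer: Price = V(0,0) = 0.0528


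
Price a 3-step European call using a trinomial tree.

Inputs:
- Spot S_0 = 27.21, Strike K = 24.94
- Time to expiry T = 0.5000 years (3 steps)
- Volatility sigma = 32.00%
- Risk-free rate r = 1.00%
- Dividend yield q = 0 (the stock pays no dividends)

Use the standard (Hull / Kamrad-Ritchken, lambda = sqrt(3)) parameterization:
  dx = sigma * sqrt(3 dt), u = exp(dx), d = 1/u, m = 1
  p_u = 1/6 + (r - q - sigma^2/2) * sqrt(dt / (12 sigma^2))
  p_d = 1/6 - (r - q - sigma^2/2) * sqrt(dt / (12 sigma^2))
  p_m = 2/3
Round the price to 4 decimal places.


Answer: Price = V(0,0) = 3.7915

Derivation:
dt = T/N = 0.166667; dx = sigma*sqrt(3*dt) = 0.226274
u = exp(dx) = 1.253919; d = 1/u = 0.797499
p_u = 0.151493, p_m = 0.666667, p_d = 0.181840
Discount per step: exp(-r*dt) = 0.998335
Stock lattice S(k, j) with j the centered position index:
  k=0: S(0,+0) = 27.2100
  k=1: S(1,-1) = 21.7000; S(1,+0) = 27.2100; S(1,+1) = 34.1191
  k=2: S(2,-2) = 17.3057; S(2,-1) = 21.7000; S(2,+0) = 27.2100; S(2,+1) = 34.1191; S(2,+2) = 42.7827
  k=3: S(3,-3) = 13.8013; S(3,-2) = 17.3057; S(3,-1) = 21.7000; S(3,+0) = 27.2100; S(3,+1) = 34.1191; S(3,+2) = 42.7827; S(3,+3) = 53.6460
Terminal payoffs V(N, j) = max(S_T - K, 0):
  V(3,-3) = 0.000000; V(3,-2) = 0.000000; V(3,-1) = 0.000000; V(3,+0) = 2.270000; V(3,+1) = 9.179147; V(3,+2) = 17.842661; V(3,+3) = 28.706008
Backward induction: V(k, j) = exp(-r*dt) * [p_u * V(k+1, j+1) + p_m * V(k+1, j) + p_d * V(k+1, j-1)]
  V(2,-2) = exp(-r*dt) * [p_u*0.000000 + p_m*0.000000 + p_d*0.000000] = 0.000000
  V(2,-1) = exp(-r*dt) * [p_u*2.270000 + p_m*0.000000 + p_d*0.000000] = 0.343317
  V(2,+0) = exp(-r*dt) * [p_u*9.179147 + p_m*2.270000 + p_d*0.000000] = 2.899077
  V(2,+1) = exp(-r*dt) * [p_u*17.842661 + p_m*9.179147 + p_d*2.270000] = 9.219873
  V(2,+2) = exp(-r*dt) * [p_u*28.706008 + p_m*17.842661 + p_d*9.179147] = 17.883182
  V(1,-1) = exp(-r*dt) * [p_u*2.899077 + p_m*0.343317 + p_d*0.000000] = 0.666956
  V(1,+0) = exp(-r*dt) * [p_u*9.219873 + p_m*2.899077 + p_d*0.343317] = 3.386248
  V(1,+1) = exp(-r*dt) * [p_u*17.883182 + p_m*9.219873 + p_d*2.899077] = 9.367308
  V(0,+0) = exp(-r*dt) * [p_u*9.367308 + p_m*3.386248 + p_d*0.666956] = 3.791538


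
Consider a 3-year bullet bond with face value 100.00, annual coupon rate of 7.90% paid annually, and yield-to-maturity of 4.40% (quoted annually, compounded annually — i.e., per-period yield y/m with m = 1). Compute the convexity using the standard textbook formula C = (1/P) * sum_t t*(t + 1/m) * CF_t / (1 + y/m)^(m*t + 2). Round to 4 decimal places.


Answer: Convexity = 10.0127

Derivation:
Coupon per period c = face * coupon_rate / m = 7.900000
Periods per year m = 1; per-period yield y/m = 0.044000
Number of cashflows N = 3
Cashflows (t years, CF_t, discount factor 1/(1+y/m)^(m*t), PV):
  t = 1.0000: CF_t = 7.900000, DF = 0.957854, PV = 7.567050
  t = 2.0000: CF_t = 7.900000, DF = 0.917485, PV = 7.248132
  t = 3.0000: CF_t = 107.900000, DF = 0.878817, PV = 94.824366
Price P = sum_t PV_t = 109.639548
Convexity numerator sum_t t*(t + 1/m) * CF_t / (1+y/m)^(m*t + 2):
  t = 1.0000: term = 13.885310
  t = 2.0000: term = 39.900317
  t = 3.0000: term = 1043.999276
Convexity = (1/P) * sum = 1097.784903 / 109.639548 = 10.012673


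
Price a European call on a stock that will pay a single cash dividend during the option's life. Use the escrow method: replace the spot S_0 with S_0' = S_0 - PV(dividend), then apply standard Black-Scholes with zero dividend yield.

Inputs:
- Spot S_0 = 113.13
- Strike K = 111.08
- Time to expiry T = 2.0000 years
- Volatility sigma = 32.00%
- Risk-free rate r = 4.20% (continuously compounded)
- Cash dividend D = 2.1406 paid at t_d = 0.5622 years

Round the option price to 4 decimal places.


PV(D) = D * exp(-r * t_d) = 2.1406 * 0.97666419 = 2.09064737
S_0' = S_0 - PV(D) = 113.1300 - 2.09064737 = 111.03935263
d1 = (ln(S_0'/K) + (r + sigma^2/2)*T) / (sigma*sqrt(T)) = 0.41108096
d2 = d1 - sigma*sqrt(T) = -0.04146738
exp(-rT) = 0.91943126
N(d1) = 0.65949341; N(d2) = 0.48346165
C = S_0' * N(d1) - K * exp(-rT) * N(d2) = 111.03935263 * 0.65949341 - 111.0800 * 0.91943126 * 0.48346165 = 23.8536

Answer: Price = 23.8536


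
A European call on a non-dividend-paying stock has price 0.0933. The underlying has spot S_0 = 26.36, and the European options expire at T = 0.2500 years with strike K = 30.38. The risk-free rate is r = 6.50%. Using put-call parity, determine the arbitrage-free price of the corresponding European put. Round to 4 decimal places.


Put-call parity: C - P = S_0 * exp(-qT) - K * exp(-rT).
S_0 * exp(-qT) = 26.3600 * 1.00000000 = 26.36000000
K * exp(-rT) = 30.3800 * 0.98388132 = 29.89031447
P = C - S*exp(-qT) + K*exp(-rT)
P = 0.0933 - 26.36000000 + 29.89031447 = 3.6236

Answer: Put price = 3.6236


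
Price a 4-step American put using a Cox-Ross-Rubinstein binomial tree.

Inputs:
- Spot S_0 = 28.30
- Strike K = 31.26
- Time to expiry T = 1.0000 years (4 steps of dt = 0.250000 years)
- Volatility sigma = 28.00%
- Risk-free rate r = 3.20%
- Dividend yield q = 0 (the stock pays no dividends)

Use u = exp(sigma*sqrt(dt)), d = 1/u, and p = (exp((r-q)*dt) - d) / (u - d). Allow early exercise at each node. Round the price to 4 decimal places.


dt = T/N = 0.250000
u = exp(sigma*sqrt(dt)) = 1.150274; d = 1/u = 0.869358
p = (exp((r-q)*dt) - d) / (u - d) = 0.493650
Discount per step: exp(-r*dt) = 0.992032
Stock lattice S(k, i) with i counting down-moves:
  k=0: S(0,0) = 28.3000
  k=1: S(1,0) = 32.5527; S(1,1) = 24.6028
  k=2: S(2,0) = 37.4446; S(2,1) = 28.3000; S(2,2) = 21.3887
  k=3: S(3,0) = 43.0715; S(3,1) = 32.5527; S(3,2) = 24.6028; S(3,3) = 18.5944
  k=4: S(4,0) = 49.5440; S(4,1) = 37.4446; S(4,2) = 28.3000; S(4,3) = 21.3887; S(4,4) = 16.1652
Terminal payoffs V(N, i) = max(K - S_T, 0):
  V(4,0) = 0.000000; V(4,1) = 0.000000; V(4,2) = 2.960000; V(4,3) = 9.871320; V(4,4) = 15.094783
Backward induction: V(k, i) = exp(-r*dt) * [p * V(k+1, i) + (1-p) * V(k+1, i+1)]; then take max(V_cont, immediate exercise) for American.
  V(3,0) = exp(-r*dt) * [p*0.000000 + (1-p)*0.000000] = 0.000000; exercise = 0.000000; V(3,0) = max -> 0.000000
  V(3,1) = exp(-r*dt) * [p*0.000000 + (1-p)*2.960000] = 1.486855; exercise = 0.000000; V(3,1) = max -> 1.486855
  V(3,2) = exp(-r*dt) * [p*2.960000 + (1-p)*9.871320] = 6.408080; exercise = 6.657162; V(3,2) = max -> 6.657162
  V(3,3) = exp(-r*dt) * [p*9.871320 + (1-p)*15.094783] = 12.416493; exercise = 12.665575; V(3,3) = max -> 12.665575
  V(2,0) = exp(-r*dt) * [p*0.000000 + (1-p)*1.486855] = 0.746871; exercise = 0.000000; V(2,0) = max -> 0.746871
  V(2,1) = exp(-r*dt) * [p*1.486855 + (1-p)*6.657162] = 4.072134; exercise = 2.960000; V(2,1) = max -> 4.072134
  V(2,2) = exp(-r*dt) * [p*6.657162 + (1-p)*12.665575] = 9.622238; exercise = 9.871320; V(2,2) = max -> 9.871320
  V(1,0) = exp(-r*dt) * [p*0.746871 + (1-p)*4.072134] = 2.411252; exercise = 0.000000; V(1,0) = max -> 2.411252
  V(1,1) = exp(-r*dt) * [p*4.072134 + (1-p)*9.871320] = 6.952710; exercise = 6.657162; V(1,1) = max -> 6.952710
  V(0,0) = exp(-r*dt) * [p*2.411252 + (1-p)*6.952710] = 4.673285; exercise = 2.960000; V(0,0) = max -> 4.673285

Answer: Price = V(0,0) = 4.6733


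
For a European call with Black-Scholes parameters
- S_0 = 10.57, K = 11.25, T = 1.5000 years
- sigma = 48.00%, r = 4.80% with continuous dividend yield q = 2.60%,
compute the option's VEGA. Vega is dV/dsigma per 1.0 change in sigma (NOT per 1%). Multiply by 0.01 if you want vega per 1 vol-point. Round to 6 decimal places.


d1 = 0.2440162481; d2 = -0.3438612902
phi(d1) = 0.3872400485; exp(-qT) = 0.9617507091; exp(-rT) = 0.9305308958
Vega = S * exp(-qT) * phi(d1) * sqrt(T) = 10.5700 * 0.9617507091 * 0.3872400485 * 1.2247448714 = 4.821292

Answer: Vega = 4.821292


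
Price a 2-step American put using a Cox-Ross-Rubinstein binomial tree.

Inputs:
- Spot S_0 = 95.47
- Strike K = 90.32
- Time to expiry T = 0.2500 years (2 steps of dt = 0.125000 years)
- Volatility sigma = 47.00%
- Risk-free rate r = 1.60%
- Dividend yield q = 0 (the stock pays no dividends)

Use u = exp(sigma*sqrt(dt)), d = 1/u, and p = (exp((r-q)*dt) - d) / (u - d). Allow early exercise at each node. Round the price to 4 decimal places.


Answer: Price = V(0,0) = 6.2381

Derivation:
dt = T/N = 0.125000
u = exp(sigma*sqrt(dt)) = 1.180774; d = 1/u = 0.846902
p = (exp((r-q)*dt) - d) / (u - d) = 0.464549
Discount per step: exp(-r*dt) = 0.998002
Stock lattice S(k, i) with i counting down-moves:
  k=0: S(0,0) = 95.4700
  k=1: S(1,0) = 112.7285; S(1,1) = 80.8538
  k=2: S(2,0) = 133.1069; S(2,1) = 95.4700; S(2,2) = 68.4752
Terminal payoffs V(N, i) = max(K - S_T, 0):
  V(2,0) = 0.000000; V(2,1) = 0.000000; V(2,2) = 21.844784
Backward induction: V(k, i) = exp(-r*dt) * [p * V(k+1, i) + (1-p) * V(k+1, i+1)]; then take max(V_cont, immediate exercise) for American.
  V(1,0) = exp(-r*dt) * [p*0.000000 + (1-p)*0.000000] = 0.000000; exercise = 0.000000; V(1,0) = max -> 0.000000
  V(1,1) = exp(-r*dt) * [p*0.000000 + (1-p)*21.844784] = 11.673438; exercise = 9.466250; V(1,1) = max -> 11.673438
  V(0,0) = exp(-r*dt) * [p*0.000000 + (1-p)*11.673438] = 6.238064; exercise = 0.000000; V(0,0) = max -> 6.238064
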